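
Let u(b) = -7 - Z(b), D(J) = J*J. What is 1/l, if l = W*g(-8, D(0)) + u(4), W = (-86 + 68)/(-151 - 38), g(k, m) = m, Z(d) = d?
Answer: -1/11 ≈ -0.090909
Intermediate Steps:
D(J) = J²
u(b) = -7 - b
W = 2/21 (W = -18/(-189) = -18*(-1/189) = 2/21 ≈ 0.095238)
l = -11 (l = (2/21)*0² + (-7 - 1*4) = (2/21)*0 + (-7 - 4) = 0 - 11 = -11)
1/l = 1/(-11) = -1/11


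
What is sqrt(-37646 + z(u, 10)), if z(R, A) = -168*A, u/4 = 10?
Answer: 53*I*sqrt(14) ≈ 198.31*I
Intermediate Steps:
u = 40 (u = 4*10 = 40)
sqrt(-37646 + z(u, 10)) = sqrt(-37646 - 168*10) = sqrt(-37646 - 1680) = sqrt(-39326) = 53*I*sqrt(14)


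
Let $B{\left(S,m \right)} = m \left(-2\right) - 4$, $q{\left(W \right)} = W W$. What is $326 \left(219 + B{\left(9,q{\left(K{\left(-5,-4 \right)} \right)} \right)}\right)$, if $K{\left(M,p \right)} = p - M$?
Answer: $69438$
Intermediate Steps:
$q{\left(W \right)} = W^{2}$
$B{\left(S,m \right)} = -4 - 2 m$ ($B{\left(S,m \right)} = - 2 m - 4 = -4 - 2 m$)
$326 \left(219 + B{\left(9,q{\left(K{\left(-5,-4 \right)} \right)} \right)}\right) = 326 \left(219 - \left(4 + 2 \left(-4 - -5\right)^{2}\right)\right) = 326 \left(219 - \left(4 + 2 \left(-4 + 5\right)^{2}\right)\right) = 326 \left(219 - \left(4 + 2 \cdot 1^{2}\right)\right) = 326 \left(219 - 6\right) = 326 \cdot 213 = 69438$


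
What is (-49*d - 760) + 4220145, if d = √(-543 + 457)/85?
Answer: 4219385 - 49*I*√86/85 ≈ 4.2194e+6 - 5.346*I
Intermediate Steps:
d = I*√86/85 (d = √(-86)*(1/85) = (I*√86)*(1/85) = I*√86/85 ≈ 0.1091*I)
(-49*d - 760) + 4220145 = (-49*I*√86/85 - 760) + 4220145 = (-760 - 49*I*√86/85) + 4220145 = 4219385 - 49*I*√86/85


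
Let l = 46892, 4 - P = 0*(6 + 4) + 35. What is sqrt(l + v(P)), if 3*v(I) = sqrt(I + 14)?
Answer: sqrt(422028 + 3*I*sqrt(17))/3 ≈ 216.55 + 0.0031734*I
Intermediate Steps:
P = -31 (P = 4 - (0*(6 + 4) + 35) = 4 - (0*10 + 35) = 4 - (0 + 35) = 4 - 1*35 = 4 - 35 = -31)
v(I) = sqrt(14 + I)/3 (v(I) = sqrt(I + 14)/3 = sqrt(14 + I)/3)
sqrt(l + v(P)) = sqrt(46892 + sqrt(14 - 31)/3) = sqrt(46892 + sqrt(-17)/3) = sqrt(46892 + (I*sqrt(17))/3) = sqrt(46892 + I*sqrt(17)/3)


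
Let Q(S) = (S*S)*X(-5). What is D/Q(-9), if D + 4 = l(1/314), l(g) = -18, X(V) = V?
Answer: 22/405 ≈ 0.054321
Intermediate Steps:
Q(S) = -5*S² (Q(S) = (S*S)*(-5) = S²*(-5) = -5*S²)
D = -22 (D = -4 - 18 = -22)
D/Q(-9) = -22/((-5*(-9)²)) = -22/((-5*81)) = -22/(-405) = -22*(-1/405) = 22/405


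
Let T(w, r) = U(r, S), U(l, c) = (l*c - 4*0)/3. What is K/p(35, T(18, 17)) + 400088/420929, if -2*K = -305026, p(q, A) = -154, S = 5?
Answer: -64135531025/64823066 ≈ -989.39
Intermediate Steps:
U(l, c) = c*l/3 (U(l, c) = (c*l + 0)*(⅓) = (c*l)*(⅓) = c*l/3)
T(w, r) = 5*r/3 (T(w, r) = (⅓)*5*r = 5*r/3)
K = 152513 (K = -½*(-305026) = 152513)
K/p(35, T(18, 17)) + 400088/420929 = 152513/(-154) + 400088/420929 = 152513*(-1/154) + 400088*(1/420929) = -152513/154 + 400088/420929 = -64135531025/64823066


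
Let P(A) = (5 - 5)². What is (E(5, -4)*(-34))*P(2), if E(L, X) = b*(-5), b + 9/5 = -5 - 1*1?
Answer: 0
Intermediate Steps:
b = -39/5 (b = -9/5 + (-5 - 1*1) = -9/5 + (-5 - 1) = -9/5 - 6 = -39/5 ≈ -7.8000)
P(A) = 0 (P(A) = 0² = 0)
E(L, X) = 39 (E(L, X) = -39/5*(-5) = 39)
(E(5, -4)*(-34))*P(2) = (39*(-34))*0 = -1326*0 = 0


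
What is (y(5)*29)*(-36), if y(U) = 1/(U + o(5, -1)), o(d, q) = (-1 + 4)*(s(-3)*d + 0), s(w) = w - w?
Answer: -1044/5 ≈ -208.80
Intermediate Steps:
s(w) = 0
o(d, q) = 0 (o(d, q) = (-1 + 4)*(0*d + 0) = 3*(0 + 0) = 3*0 = 0)
y(U) = 1/U (y(U) = 1/(U + 0) = 1/U)
(y(5)*29)*(-36) = (29/5)*(-36) = -1044/5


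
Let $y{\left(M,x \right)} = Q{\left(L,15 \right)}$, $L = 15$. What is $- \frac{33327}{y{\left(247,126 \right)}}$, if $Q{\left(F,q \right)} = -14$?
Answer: $\frac{4761}{2} \approx 2380.5$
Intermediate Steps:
$y{\left(M,x \right)} = -14$
$- \frac{33327}{y{\left(247,126 \right)}} = - \frac{33327}{-14} = \left(-33327\right) \left(- \frac{1}{14}\right) = \frac{4761}{2}$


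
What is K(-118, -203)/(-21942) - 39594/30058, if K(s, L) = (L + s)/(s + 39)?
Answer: -11440433485/8683846374 ≈ -1.3174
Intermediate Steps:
K(s, L) = (L + s)/(39 + s)
K(-118, -203)/(-21942) - 39594/30058 = ((-203 - 118)/(39 - 118))/(-21942) - 39594/30058 = (-321/(-79))*(-1/21942) - 39594*1/30058 = -1/79*(-321)*(-1/21942) - 19797/15029 = (321/79)*(-1/21942) - 19797/15029 = -107/577806 - 19797/15029 = -11440433485/8683846374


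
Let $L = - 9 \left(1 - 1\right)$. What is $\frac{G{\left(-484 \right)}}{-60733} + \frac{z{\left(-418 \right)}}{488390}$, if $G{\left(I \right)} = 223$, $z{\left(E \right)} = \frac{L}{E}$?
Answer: $- \frac{223}{60733} \approx -0.0036718$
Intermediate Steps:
$L = 0$ ($L = \left(-9\right) 0 = 0$)
$z{\left(E \right)} = 0$ ($z{\left(E \right)} = \frac{0}{E} = 0$)
$\frac{G{\left(-484 \right)}}{-60733} + \frac{z{\left(-418 \right)}}{488390} = \frac{223}{-60733} + \frac{0}{488390} = 223 \left(- \frac{1}{60733}\right) + 0 \cdot \frac{1}{488390} = - \frac{223}{60733} + 0 = - \frac{223}{60733}$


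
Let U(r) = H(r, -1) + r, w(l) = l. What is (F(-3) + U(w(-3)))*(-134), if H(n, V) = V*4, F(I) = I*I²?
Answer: 4556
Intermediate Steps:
F(I) = I³
H(n, V) = 4*V
U(r) = -4 + r (U(r) = 4*(-1) + r = -4 + r)
(F(-3) + U(w(-3)))*(-134) = ((-3)³ + (-4 - 3))*(-134) = (-27 - 7)*(-134) = -34*(-134) = 4556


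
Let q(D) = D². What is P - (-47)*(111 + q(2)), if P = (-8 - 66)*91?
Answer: -1329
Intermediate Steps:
P = -6734 (P = -74*91 = -6734)
P - (-47)*(111 + q(2)) = -6734 - (-47)*(111 + 2²) = -6734 - (-47)*(111 + 4) = -6734 - (-47)*115 = -6734 - 1*(-5405) = -6734 + 5405 = -1329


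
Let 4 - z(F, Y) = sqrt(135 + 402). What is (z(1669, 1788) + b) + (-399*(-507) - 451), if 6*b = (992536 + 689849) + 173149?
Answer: 1533305/3 - sqrt(537) ≈ 5.1108e+5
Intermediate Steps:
b = 927767/3 (b = ((992536 + 689849) + 173149)/6 = (1682385 + 173149)/6 = (1/6)*1855534 = 927767/3 ≈ 3.0926e+5)
z(F, Y) = 4 - sqrt(537) (z(F, Y) = 4 - sqrt(135 + 402) = 4 - sqrt(537))
(z(1669, 1788) + b) + (-399*(-507) - 451) = ((4 - sqrt(537)) + 927767/3) + (-399*(-507) - 451) = (927779/3 - sqrt(537)) + (202293 - 451) = (927779/3 - sqrt(537)) + 201842 = 1533305/3 - sqrt(537)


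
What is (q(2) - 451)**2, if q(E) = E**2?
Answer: 199809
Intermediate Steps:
(q(2) - 451)**2 = (2**2 - 451)**2 = (4 - 451)**2 = (-447)**2 = 199809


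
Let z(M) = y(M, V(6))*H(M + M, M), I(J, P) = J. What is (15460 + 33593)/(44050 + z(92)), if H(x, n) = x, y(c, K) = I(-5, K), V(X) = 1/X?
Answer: 49053/43130 ≈ 1.1373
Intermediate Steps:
y(c, K) = -5
z(M) = -10*M (z(M) = -5*(M + M) = -10*M)
(15460 + 33593)/(44050 + z(92)) = (15460 + 33593)/(44050 - 10*92) = 49053/(44050 - 920) = 49053/43130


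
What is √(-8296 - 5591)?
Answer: 3*I*√1543 ≈ 117.84*I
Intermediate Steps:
√(-8296 - 5591) = √(-13887) = 3*I*√1543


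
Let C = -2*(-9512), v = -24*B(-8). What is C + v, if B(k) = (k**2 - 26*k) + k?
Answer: 12688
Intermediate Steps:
B(k) = k**2 - 25*k
v = -6336 (v = -(-192)*(-25 - 8) = -(-192)*(-33) = -24*264 = -6336)
C = 19024
C + v = 19024 - 6336 = 12688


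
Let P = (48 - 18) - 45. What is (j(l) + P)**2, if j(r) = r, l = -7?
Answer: 484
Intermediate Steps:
P = -15 (P = 30 - 45 = -15)
(j(l) + P)**2 = (-7 - 15)**2 = (-22)**2 = 484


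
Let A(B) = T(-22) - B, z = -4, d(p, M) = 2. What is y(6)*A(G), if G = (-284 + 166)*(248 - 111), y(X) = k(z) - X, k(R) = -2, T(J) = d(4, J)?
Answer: -129344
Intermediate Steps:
T(J) = 2
y(X) = -2 - X
G = -16166 (G = -118*137 = -16166)
A(B) = 2 - B
y(6)*A(G) = (-2 - 1*6)*(2 - 1*(-16166)) = (-2 - 6)*(2 + 16166) = -8*16168 = -129344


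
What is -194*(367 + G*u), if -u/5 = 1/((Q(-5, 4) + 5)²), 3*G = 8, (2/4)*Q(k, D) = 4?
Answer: -36089626/507 ≈ -71183.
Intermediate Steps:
Q(k, D) = 8 (Q(k, D) = 2*4 = 8)
G = 8/3 (G = (⅓)*8 = 8/3 ≈ 2.6667)
u = -5/169 (u = -5/(8 + 5)² = -5/(13²) = -5/169 ≈ -0.029586)
-194*(367 + G*u) = -194*(367 + (8/3)*(-5/169)) = -194*(367 - 40/507) = -194*186029/507 = -36089626/507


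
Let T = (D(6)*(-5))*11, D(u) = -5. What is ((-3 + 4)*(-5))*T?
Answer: -1375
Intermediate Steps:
T = 275 (T = -5*(-5)*11 = 25*11 = 275)
((-3 + 4)*(-5))*T = ((-3 + 4)*(-5))*275 = (1*(-5))*275 = -5*275 = -1375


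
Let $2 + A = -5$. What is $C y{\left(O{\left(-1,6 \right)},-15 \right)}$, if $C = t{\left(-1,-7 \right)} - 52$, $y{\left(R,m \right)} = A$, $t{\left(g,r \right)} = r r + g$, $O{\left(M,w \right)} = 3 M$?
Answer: $28$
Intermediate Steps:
$A = -7$ ($A = -2 - 5 = -7$)
$t{\left(g,r \right)} = g + r^{2}$ ($t{\left(g,r \right)} = r^{2} + g = g + r^{2}$)
$y{\left(R,m \right)} = -7$
$C = -4$ ($C = \left(-1 + \left(-7\right)^{2}\right) - 52 = \left(-1 + 49\right) - 52 = 48 - 52 = -4$)
$C y{\left(O{\left(-1,6 \right)},-15 \right)} = \left(-4\right) \left(-7\right) = 28$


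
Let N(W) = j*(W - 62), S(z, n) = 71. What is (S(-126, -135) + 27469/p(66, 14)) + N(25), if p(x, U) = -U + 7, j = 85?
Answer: -48987/7 ≈ -6998.1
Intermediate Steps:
p(x, U) = 7 - U
N(W) = -5270 + 85*W (N(W) = 85*(W - 62) = 85*(-62 + W) = -5270 + 85*W)
(S(-126, -135) + 27469/p(66, 14)) + N(25) = (71 + 27469/(7 - 1*14)) + (-5270 + 85*25) = (71 + 27469/(7 - 14)) + (-5270 + 2125) = (71 + 27469/(-7)) - 3145 = (71 + 27469*(-1/7)) - 3145 = (71 - 27469/7) - 3145 = -26972/7 - 3145 = -48987/7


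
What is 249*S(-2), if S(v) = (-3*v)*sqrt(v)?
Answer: 1494*I*sqrt(2) ≈ 2112.8*I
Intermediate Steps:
S(v) = -3*v**(3/2)
249*S(-2) = 249*(-(-6)*I*sqrt(2)) = 249*(6*I*sqrt(2)) = 1494*I*sqrt(2)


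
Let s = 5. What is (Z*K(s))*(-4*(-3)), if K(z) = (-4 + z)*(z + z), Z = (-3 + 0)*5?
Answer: -1800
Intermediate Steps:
Z = -15 (Z = -3*5 = -15)
K(z) = 2*z*(-4 + z) (K(z) = (-4 + z)*(2*z) = 2*z*(-4 + z))
(Z*K(s))*(-4*(-3)) = (-30*5*(-4 + 5))*(-4*(-3)) = -30*5*12 = -15*10*12 = -150*12 = -1800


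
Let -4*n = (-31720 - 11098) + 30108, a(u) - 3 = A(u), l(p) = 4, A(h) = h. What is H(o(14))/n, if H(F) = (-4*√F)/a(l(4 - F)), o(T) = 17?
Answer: -8*√17/44485 ≈ -0.00074148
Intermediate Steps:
a(u) = 3 + u
n = 6355/2 (n = -((-31720 - 11098) + 30108)/4 = -(-42818 + 30108)/4 = -¼*(-12710) = 6355/2 ≈ 3177.5)
H(F) = -4*√F/7 (H(F) = (-4*√F)/(3 + 4) = -4*√F/7)
H(o(14))/n = (-4*√17/7)/(6355/2) = -4*√17/7*(2/6355) = -8*√17/44485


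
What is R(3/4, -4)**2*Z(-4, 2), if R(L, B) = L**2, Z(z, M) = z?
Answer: -81/64 ≈ -1.2656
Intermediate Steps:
R(3/4, -4)**2*Z(-4, 2) = ((3/4)**2)**2*(-4) = (9/16)**2*(-4) = (81/256)*(-4) = -81/64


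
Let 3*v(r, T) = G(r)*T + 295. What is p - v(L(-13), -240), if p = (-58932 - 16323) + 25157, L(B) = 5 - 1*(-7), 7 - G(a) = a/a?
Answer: -149149/3 ≈ -49716.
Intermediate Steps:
G(a) = 6 (G(a) = 7 - a/a = 7 - 1*1 = 7 - 1 = 6)
L(B) = 12 (L(B) = 5 + 7 = 12)
v(r, T) = 295/3 + 2*T (v(r, T) = (6*T + 295)/3 = (295 + 6*T)/3 = 295/3 + 2*T)
p = -50098 (p = -75255 + 25157 = -50098)
p - v(L(-13), -240) = -50098 - (295/3 + 2*(-240)) = -50098 - (295/3 - 480) = -50098 - 1*(-1145/3) = -50098 + 1145/3 = -149149/3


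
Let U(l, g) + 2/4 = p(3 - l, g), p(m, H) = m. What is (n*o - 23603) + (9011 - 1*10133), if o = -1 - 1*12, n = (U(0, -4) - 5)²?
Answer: -99225/4 ≈ -24806.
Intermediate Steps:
U(l, g) = 5/2 - l (U(l, g) = -½ + (3 - l) = 5/2 - l)
n = 25/4 (n = ((5/2 - 1*0) - 5)² = ((5/2 + 0) - 5)² = (5/2 - 5)² = (-5/2)² = 25/4 ≈ 6.2500)
o = -13 (o = -1 - 12 = -13)
(n*o - 23603) + (9011 - 1*10133) = ((25/4)*(-13) - 23603) + (9011 - 1*10133) = (-325/4 - 23603) + (9011 - 10133) = -94737/4 - 1122 = -99225/4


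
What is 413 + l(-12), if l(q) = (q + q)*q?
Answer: 701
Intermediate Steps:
l(q) = 2*q**2 (l(q) = (2*q)*q = 2*q**2)
413 + l(-12) = 413 + 2*(-12)**2 = 413 + 2*144 = 413 + 288 = 701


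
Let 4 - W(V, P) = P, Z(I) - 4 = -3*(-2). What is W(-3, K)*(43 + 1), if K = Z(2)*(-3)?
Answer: 1496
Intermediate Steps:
Z(I) = 10 (Z(I) = 4 - 3*(-2) = 4 + 6 = 10)
K = -30 (K = 10*(-3) = -30)
W(V, P) = 4 - P
W(-3, K)*(43 + 1) = (4 - 1*(-30))*(43 + 1) = (4 + 30)*44 = 34*44 = 1496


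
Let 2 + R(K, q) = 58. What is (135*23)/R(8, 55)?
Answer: 3105/56 ≈ 55.446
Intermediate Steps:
R(K, q) = 56 (R(K, q) = -2 + 58 = 56)
(135*23)/R(8, 55) = (135*23)/56 = 3105*(1/56) = 3105/56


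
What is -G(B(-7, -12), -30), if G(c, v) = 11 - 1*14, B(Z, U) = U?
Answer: 3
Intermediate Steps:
G(c, v) = -3 (G(c, v) = 11 - 14 = -3)
-G(B(-7, -12), -30) = -1*(-3) = 3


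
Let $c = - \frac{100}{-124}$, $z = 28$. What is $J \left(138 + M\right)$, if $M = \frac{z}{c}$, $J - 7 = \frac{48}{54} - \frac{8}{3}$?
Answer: $\frac{202946}{225} \approx 901.98$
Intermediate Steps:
$c = \frac{25}{31}$ ($c = \left(-100\right) \left(- \frac{1}{124}\right) = \frac{25}{31} \approx 0.80645$)
$J = \frac{47}{9}$ ($J = 7 + \left(\frac{48}{54} - \frac{8}{3}\right) = 7 + \left(48 \cdot \frac{1}{54} - \frac{8}{3}\right) = 7 + \left(\frac{8}{9} - \frac{8}{3}\right) = 7 - \frac{16}{9} = \frac{47}{9} \approx 5.2222$)
$M = \frac{868}{25}$ ($M = \frac{28}{\frac{25}{31}} = 28 \cdot \frac{31}{25} = \frac{868}{25} \approx 34.72$)
$J \left(138 + M\right) = \frac{47 \left(138 + \frac{868}{25}\right)}{9} = \frac{47}{9} \cdot \frac{4318}{25} = \frac{202946}{225}$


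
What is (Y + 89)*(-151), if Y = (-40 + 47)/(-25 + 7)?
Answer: -240845/18 ≈ -13380.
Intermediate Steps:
Y = -7/18 (Y = 7/(-18) = 7*(-1/18) = -7/18 ≈ -0.38889)
(Y + 89)*(-151) = (-7/18 + 89)*(-151) = (1595/18)*(-151) = -240845/18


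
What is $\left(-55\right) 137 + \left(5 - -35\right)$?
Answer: $-7495$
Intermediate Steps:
$\left(-55\right) 137 + \left(5 - -35\right) = -7535 + \left(5 + 35\right) = -7535 + 40 = -7495$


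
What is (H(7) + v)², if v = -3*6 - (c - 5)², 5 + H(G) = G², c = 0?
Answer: 1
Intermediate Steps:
H(G) = -5 + G²
v = -43 (v = -3*6 - (0 - 5)² = -18 - 1*(-5)² = -18 - 1*25 = -18 - 25 = -43)
(H(7) + v)² = ((-5 + 7²) - 43)² = ((-5 + 49) - 43)² = (44 - 43)² = 1² = 1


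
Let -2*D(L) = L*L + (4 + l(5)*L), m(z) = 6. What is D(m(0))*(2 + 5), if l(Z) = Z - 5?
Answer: -140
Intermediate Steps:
l(Z) = -5 + Z
D(L) = -2 - L**2/2 (D(L) = -(L*L + (4 + (-5 + 5)*L))/2 = -(L**2 + (4 + 0*L))/2 = -(L**2 + (4 + 0))/2 = -(L**2 + 4)/2 = -(4 + L**2)/2 = -2 - L**2/2)
D(m(0))*(2 + 5) = (-2 - 1/2*6**2)*(2 + 5) = (-2 - 1/2*36)*7 = (-2 - 18)*7 = -20*7 = -140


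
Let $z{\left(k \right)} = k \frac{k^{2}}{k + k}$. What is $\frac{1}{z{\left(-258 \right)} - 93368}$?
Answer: $- \frac{1}{60086} \approx -1.6643 \cdot 10^{-5}$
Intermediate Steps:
$z{\left(k \right)} = \frac{k^{2}}{2}$ ($z{\left(k \right)} = k \frac{k^{2}}{2 k} = k \frac{1}{2 k} k^{2} = k \frac{k}{2} = \frac{k^{2}}{2}$)
$\frac{1}{z{\left(-258 \right)} - 93368} = \frac{1}{\frac{\left(-258\right)^{2}}{2} - 93368} = \frac{1}{\frac{1}{2} \cdot 66564 - 93368} = \frac{1}{33282 - 93368} = \frac{1}{-60086} = - \frac{1}{60086}$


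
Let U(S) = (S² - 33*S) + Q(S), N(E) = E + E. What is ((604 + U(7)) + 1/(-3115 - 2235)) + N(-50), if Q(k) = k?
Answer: 1760149/5350 ≈ 329.00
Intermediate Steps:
N(E) = 2*E
U(S) = S² - 32*S (U(S) = (S² - 33*S) + S = S² - 32*S)
((604 + U(7)) + 1/(-3115 - 2235)) + N(-50) = ((604 + 7*(-32 + 7)) + 1/(-3115 - 2235)) + 2*(-50) = ((604 + 7*(-25)) + 1/(-5350)) - 100 = ((604 - 175) - 1/5350) - 100 = (429 - 1/5350) - 100 = 2295149/5350 - 100 = 1760149/5350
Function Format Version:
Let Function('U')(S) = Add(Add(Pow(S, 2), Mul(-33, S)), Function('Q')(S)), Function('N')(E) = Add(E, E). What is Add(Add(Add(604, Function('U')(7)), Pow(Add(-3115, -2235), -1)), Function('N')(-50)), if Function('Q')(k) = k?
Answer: Rational(1760149, 5350) ≈ 329.00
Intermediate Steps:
Function('N')(E) = Mul(2, E)
Function('U')(S) = Add(Pow(S, 2), Mul(-32, S)) (Function('U')(S) = Add(Add(Pow(S, 2), Mul(-33, S)), S) = Add(Pow(S, 2), Mul(-32, S)))
Add(Add(Add(604, Function('U')(7)), Pow(Add(-3115, -2235), -1)), Function('N')(-50)) = Add(Add(Add(604, Mul(7, Add(-32, 7))), Pow(Add(-3115, -2235), -1)), Mul(2, -50)) = Add(Add(Add(604, Mul(7, -25)), Pow(-5350, -1)), -100) = Add(Add(Add(604, -175), Rational(-1, 5350)), -100) = Add(Add(429, Rational(-1, 5350)), -100) = Add(Rational(2295149, 5350), -100) = Rational(1760149, 5350)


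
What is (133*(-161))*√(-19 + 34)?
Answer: -21413*√15 ≈ -82932.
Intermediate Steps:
(133*(-161))*√(-19 + 34) = -21413*√15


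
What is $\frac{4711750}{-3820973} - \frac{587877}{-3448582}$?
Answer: $- \frac{14002594094179}{13176938710286} \approx -1.0627$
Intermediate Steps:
$\frac{4711750}{-3820973} - \frac{587877}{-3448582} = 4711750 \left(- \frac{1}{3820973}\right) - - \frac{587877}{3448582} = - \frac{4711750}{3820973} + \frac{587877}{3448582} = - \frac{14002594094179}{13176938710286}$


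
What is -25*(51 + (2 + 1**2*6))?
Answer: -1475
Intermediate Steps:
-25*(51 + (2 + 1**2*6)) = -25*(51 + (2 + 1*6)) = -25*(51 + (2 + 6)) = -25*(51 + 8) = -25*59 = -1475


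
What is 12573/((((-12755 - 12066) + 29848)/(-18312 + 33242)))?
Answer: 17064990/457 ≈ 37341.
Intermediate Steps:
12573/((((-12755 - 12066) + 29848)/(-18312 + 33242))) = 12573/(((-24821 + 29848)/14930)) = 12573/((5027*(1/14930))) = 12573/(5027/14930) = 12573*(14930/5027) = 17064990/457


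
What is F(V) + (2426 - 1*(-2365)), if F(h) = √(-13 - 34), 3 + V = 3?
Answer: 4791 + I*√47 ≈ 4791.0 + 6.8557*I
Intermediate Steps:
V = 0 (V = -3 + 3 = 0)
F(h) = I*√47 (F(h) = √(-47) = I*√47)
F(V) + (2426 - 1*(-2365)) = I*√47 + (2426 - 1*(-2365)) = I*√47 + (2426 + 2365) = I*√47 + 4791 = 4791 + I*√47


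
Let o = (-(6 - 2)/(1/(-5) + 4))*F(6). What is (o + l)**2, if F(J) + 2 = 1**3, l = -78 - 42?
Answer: 5107600/361 ≈ 14148.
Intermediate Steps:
l = -120
F(J) = -1 (F(J) = -2 + 1**3 = -2 + 1 = -1)
o = 20/19 (o = -(6 - 2)/(1/(-5) + 4)*(-1) = -4/(-1/5 + 4)*(-1) = -4/19/5*(-1) = -4*5/19*(-1) = -1*20/19*(-1) = -20/19*(-1) = 20/19 ≈ 1.0526)
(o + l)**2 = (20/19 - 120)**2 = (-2260/19)**2 = 5107600/361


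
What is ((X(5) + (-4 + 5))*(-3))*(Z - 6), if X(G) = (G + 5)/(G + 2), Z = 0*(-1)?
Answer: 306/7 ≈ 43.714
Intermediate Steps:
Z = 0
X(G) = (5 + G)/(2 + G)
((X(5) + (-4 + 5))*(-3))*(Z - 6) = (((5 + 5)/(2 + 5) + (-4 + 5))*(-3))*(0 - 6) = ((10/7 + 1)*(-3))*(-6) = ((17/7)*(-3))*(-6) = -51/7*(-6) = 306/7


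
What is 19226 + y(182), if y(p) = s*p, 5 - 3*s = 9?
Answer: 56950/3 ≈ 18983.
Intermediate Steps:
s = -4/3 (s = 5/3 - 1/3*9 = 5/3 - 3 = -4/3 ≈ -1.3333)
y(p) = -4*p/3
19226 + y(182) = 19226 - 4/3*182 = 19226 - 728/3 = 56950/3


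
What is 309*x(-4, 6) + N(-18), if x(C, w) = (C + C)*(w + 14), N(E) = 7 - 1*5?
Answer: -49438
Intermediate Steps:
N(E) = 2 (N(E) = 7 - 5 = 2)
x(C, w) = 2*C*(14 + w) (x(C, w) = (2*C)*(14 + w) = 2*C*(14 + w))
309*x(-4, 6) + N(-18) = 309*(2*(-4)*(14 + 6)) + 2 = 309*(2*(-4)*20) + 2 = 309*(-160) + 2 = -49440 + 2 = -49438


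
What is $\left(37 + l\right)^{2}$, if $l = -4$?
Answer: $1089$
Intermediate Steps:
$\left(37 + l\right)^{2} = \left(37 - 4\right)^{2} = 33^{2} = 1089$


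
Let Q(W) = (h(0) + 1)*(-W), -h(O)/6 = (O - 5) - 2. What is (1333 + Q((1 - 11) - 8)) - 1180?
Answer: 927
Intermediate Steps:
h(O) = 42 - 6*O (h(O) = -6*((O - 5) - 2) = -6*((-5 + O) - 2) = -6*(-7 + O) = 42 - 6*O)
Q(W) = -43*W (Q(W) = ((42 - 6*0) + 1)*(-W) = ((42 + 0) + 1)*(-W) = (42 + 1)*(-W) = 43*(-W) = -43*W)
(1333 + Q((1 - 11) - 8)) - 1180 = (1333 - 43*((1 - 11) - 8)) - 1180 = (1333 - 43*(-10 - 8)) - 1180 = (1333 - 43*(-18)) - 1180 = (1333 + 774) - 1180 = 2107 - 1180 = 927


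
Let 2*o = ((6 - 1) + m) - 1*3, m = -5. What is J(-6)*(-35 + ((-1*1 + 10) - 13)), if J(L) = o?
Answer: 117/2 ≈ 58.500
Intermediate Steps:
o = -3/2 (o = (((6 - 1) - 5) - 1*3)/2 = ((5 - 5) - 3)/2 = (0 - 3)/2 = (½)*(-3) = -3/2 ≈ -1.5000)
J(L) = -3/2
J(-6)*(-35 + ((-1*1 + 10) - 13)) = -3*(-35 + ((-1*1 + 10) - 13))/2 = -3*(-35 + ((-1 + 10) - 13))/2 = -3*(-35 + (9 - 13))/2 = -3*(-35 - 4)/2 = -3/2*(-39) = 117/2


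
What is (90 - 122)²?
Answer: 1024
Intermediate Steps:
(90 - 122)² = (-32)² = 1024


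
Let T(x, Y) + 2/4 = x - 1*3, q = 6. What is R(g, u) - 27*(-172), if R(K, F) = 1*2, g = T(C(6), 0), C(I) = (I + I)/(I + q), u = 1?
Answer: 4646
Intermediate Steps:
C(I) = 2*I/(6 + I) (C(I) = (I + I)/(I + 6) = (2*I)/(6 + I) = 2*I/(6 + I))
T(x, Y) = -7/2 + x (T(x, Y) = -½ + (x - 1*3) = -½ + (x - 3) = -½ + (-3 + x) = -7/2 + x)
g = -5/2 (g = -7/2 + 2*6/(6 + 6) = -7/2 + 2*6/12 = -7/2 + 2*6*(1/12) = -7/2 + 1 = -5/2 ≈ -2.5000)
R(K, F) = 2
R(g, u) - 27*(-172) = 2 - 27*(-172) = 2 + 4644 = 4646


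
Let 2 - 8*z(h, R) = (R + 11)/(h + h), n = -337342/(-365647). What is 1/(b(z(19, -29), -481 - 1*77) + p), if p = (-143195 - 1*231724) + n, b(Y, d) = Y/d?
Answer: -31012715952/11627227857194225 ≈ -2.6672e-6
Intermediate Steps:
n = 337342/365647 (n = -337342*(-1/365647) = 337342/365647 ≈ 0.92259)
z(h, R) = 1/4 - (11 + R)/(16*h) (z(h, R) = 1/4 - (R + 11)/(8*(h + h)) = 1/4 - (11 + R)/(8*(2*h)) = 1/4 - (11 + R)*1/(2*h)/8 = 1/4 - (11 + R)/(16*h))
p = -137087670251/365647 (p = (-143195 - 1*231724) + 337342/365647 = (-143195 - 231724) + 337342/365647 = -374919 + 337342/365647 = -137087670251/365647 ≈ -3.7492e+5)
1/(b(z(19, -29), -481 - 1*77) + p) = 1/(((1/16)*(-11 - 1*(-29) + 4*19)/19)/(-481 - 1*77) - 137087670251/365647) = 1/(((1/16)*(1/19)*(-11 + 29 + 76))/(-481 - 77) - 137087670251/365647) = 1/(((1/16)*(1/19)*94)/(-558) - 137087670251/365647) = 1/((47/152)*(-1/558) - 137087670251/365647) = 1/(-47/84816 - 137087670251/365647) = 1/(-11627227857194225/31012715952) = -31012715952/11627227857194225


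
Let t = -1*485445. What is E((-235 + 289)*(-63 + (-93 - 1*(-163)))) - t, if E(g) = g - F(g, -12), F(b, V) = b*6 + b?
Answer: 483177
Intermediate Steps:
F(b, V) = 7*b (F(b, V) = 6*b + b = 7*b)
t = -485445
E(g) = -6*g (E(g) = g - 7*g = -6*g)
E((-235 + 289)*(-63 + (-93 - 1*(-163)))) - t = -6*(-235 + 289)*(-63 + (-93 - 1*(-163))) - 1*(-485445) = -324*(-63 + (-93 + 163)) + 485445 = -324*(-63 + 70) + 485445 = -324*7 + 485445 = -6*378 + 485445 = -2268 + 485445 = 483177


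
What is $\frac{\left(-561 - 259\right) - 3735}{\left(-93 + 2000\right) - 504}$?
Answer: $- \frac{4555}{1403} \approx -3.2466$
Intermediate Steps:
$\frac{\left(-561 - 259\right) - 3735}{\left(-93 + 2000\right) - 504} = \frac{\left(-561 - 259\right) - 3735}{1907 - 504} = \frac{-820 - 3735}{1403} = \left(-4555\right) \frac{1}{1403} = - \frac{4555}{1403}$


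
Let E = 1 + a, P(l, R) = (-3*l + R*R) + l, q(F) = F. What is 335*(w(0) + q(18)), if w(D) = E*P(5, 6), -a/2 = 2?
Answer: -20100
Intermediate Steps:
a = -4 (a = -2*2 = -4)
P(l, R) = R**2 - 2*l (P(l, R) = (-3*l + R**2) + l = (R**2 - 3*l) + l = R**2 - 2*l)
E = -3 (E = 1 - 4 = -3)
w(D) = -78 (w(D) = -3*(6**2 - 2*5) = -3*(36 - 10) = -3*26 = -78)
335*(w(0) + q(18)) = 335*(-78 + 18) = 335*(-60) = -20100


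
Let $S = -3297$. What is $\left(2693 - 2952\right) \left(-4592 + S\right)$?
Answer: $2043251$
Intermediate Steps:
$\left(2693 - 2952\right) \left(-4592 + S\right) = \left(2693 - 2952\right) \left(-4592 - 3297\right) = \left(-259\right) \left(-7889\right) = 2043251$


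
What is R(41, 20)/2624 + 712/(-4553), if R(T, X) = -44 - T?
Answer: -2255293/11947072 ≈ -0.18877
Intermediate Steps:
R(41, 20)/2624 + 712/(-4553) = (-44 - 1*41)/2624 + 712/(-4553) = (-44 - 41)*(1/2624) + 712*(-1/4553) = -85*1/2624 - 712/4553 = -85/2624 - 712/4553 = -2255293/11947072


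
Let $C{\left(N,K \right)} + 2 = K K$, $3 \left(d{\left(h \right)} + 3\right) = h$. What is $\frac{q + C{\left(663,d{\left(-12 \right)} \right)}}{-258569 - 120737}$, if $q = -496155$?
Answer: $\frac{248054}{189653} \approx 1.3079$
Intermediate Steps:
$d{\left(h \right)} = -3 + \frac{h}{3}$
$C{\left(N,K \right)} = -2 + K^{2}$ ($C{\left(N,K \right)} = -2 + K K = -2 + K^{2}$)
$\frac{q + C{\left(663,d{\left(-12 \right)} \right)}}{-258569 - 120737} = \frac{-496155 - \left(2 - \left(-3 + \frac{1}{3} \left(-12\right)\right)^{2}\right)}{-258569 - 120737} = \frac{-496155 - \left(2 - \left(-3 - 4\right)^{2}\right)}{-379306} = \left(-496155 - \left(2 - \left(-7\right)^{2}\right)\right) \left(- \frac{1}{379306}\right) = \left(-496155 + \left(-2 + 49\right)\right) \left(- \frac{1}{379306}\right) = \left(-496155 + 47\right) \left(- \frac{1}{379306}\right) = \left(-496108\right) \left(- \frac{1}{379306}\right) = \frac{248054}{189653}$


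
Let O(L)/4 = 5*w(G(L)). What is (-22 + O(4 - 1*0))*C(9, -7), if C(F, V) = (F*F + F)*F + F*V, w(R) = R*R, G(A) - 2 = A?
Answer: 521406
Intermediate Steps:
G(A) = 2 + A
w(R) = R**2
C(F, V) = F*V + F*(F + F**2) (C(F, V) = (F**2 + F)*F + F*V = (F + F**2)*F + F*V = F*(F + F**2) + F*V = F*V + F*(F + F**2))
O(L) = 20*(2 + L)**2 (O(L) = 4*(5*(2 + L)**2) = 20*(2 + L)**2)
(-22 + O(4 - 1*0))*C(9, -7) = (-22 + 20*(2 + (4 - 1*0))**2)*(9*(9 - 7 + 9**2)) = (-22 + 20*(2 + (4 + 0))**2)*(9*(9 - 7 + 81)) = (-22 + 20*(2 + 4)**2)*(9*83) = (-22 + 20*6**2)*747 = (-22 + 20*36)*747 = (-22 + 720)*747 = 698*747 = 521406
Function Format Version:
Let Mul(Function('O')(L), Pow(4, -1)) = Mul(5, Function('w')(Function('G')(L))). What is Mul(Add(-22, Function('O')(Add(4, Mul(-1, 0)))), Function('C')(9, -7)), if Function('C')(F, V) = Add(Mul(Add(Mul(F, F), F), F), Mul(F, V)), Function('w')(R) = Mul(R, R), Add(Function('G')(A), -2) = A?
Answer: 521406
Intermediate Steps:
Function('G')(A) = Add(2, A)
Function('w')(R) = Pow(R, 2)
Function('C')(F, V) = Add(Mul(F, V), Mul(F, Add(F, Pow(F, 2)))) (Function('C')(F, V) = Add(Mul(Add(Pow(F, 2), F), F), Mul(F, V)) = Add(Mul(Add(F, Pow(F, 2)), F), Mul(F, V)) = Add(Mul(F, Add(F, Pow(F, 2))), Mul(F, V)) = Add(Mul(F, V), Mul(F, Add(F, Pow(F, 2)))))
Function('O')(L) = Mul(20, Pow(Add(2, L), 2)) (Function('O')(L) = Mul(4, Mul(5, Pow(Add(2, L), 2))) = Mul(20, Pow(Add(2, L), 2)))
Mul(Add(-22, Function('O')(Add(4, Mul(-1, 0)))), Function('C')(9, -7)) = Mul(Add(-22, Mul(20, Pow(Add(2, Add(4, Mul(-1, 0))), 2))), Mul(9, Add(9, -7, Pow(9, 2)))) = Mul(Add(-22, Mul(20, Pow(Add(2, Add(4, 0)), 2))), Mul(9, Add(9, -7, 81))) = Mul(Add(-22, Mul(20, Pow(Add(2, 4), 2))), Mul(9, 83)) = Mul(Add(-22, Mul(20, Pow(6, 2))), 747) = Mul(Add(-22, Mul(20, 36)), 747) = Mul(Add(-22, 720), 747) = Mul(698, 747) = 521406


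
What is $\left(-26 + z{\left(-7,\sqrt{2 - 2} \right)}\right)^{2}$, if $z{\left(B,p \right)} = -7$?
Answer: $1089$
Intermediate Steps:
$\left(-26 + z{\left(-7,\sqrt{2 - 2} \right)}\right)^{2} = \left(-26 - 7\right)^{2} = \left(-33\right)^{2} = 1089$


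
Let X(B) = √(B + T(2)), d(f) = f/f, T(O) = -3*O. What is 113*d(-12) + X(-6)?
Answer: 113 + 2*I*√3 ≈ 113.0 + 3.4641*I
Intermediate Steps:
d(f) = 1
X(B) = √(-6 + B) (X(B) = √(B - 3*2) = √(B - 6) = √(-6 + B))
113*d(-12) + X(-6) = 113*1 + √(-6 - 6) = 113 + √(-12) = 113 + 2*I*√3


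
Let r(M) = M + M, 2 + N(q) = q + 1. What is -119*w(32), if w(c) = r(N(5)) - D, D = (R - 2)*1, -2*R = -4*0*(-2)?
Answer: -1190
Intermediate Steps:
N(q) = -1 + q (N(q) = -2 + (q + 1) = -2 + (1 + q) = -1 + q)
r(M) = 2*M
R = 0 (R = -(-4*0)*(-2)/2 = -0*(-2) = -½*0 = 0)
D = -2 (D = (0 - 2)*1 = -2*1 = -2)
w(c) = 10 (w(c) = 2*(-1 + 5) - 1*(-2) = 2*4 + 2 = 8 + 2 = 10)
-119*w(32) = -119*10 = -1190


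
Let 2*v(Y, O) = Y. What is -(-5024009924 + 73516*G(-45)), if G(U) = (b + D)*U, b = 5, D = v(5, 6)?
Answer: 5048821574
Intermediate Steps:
v(Y, O) = Y/2
D = 5/2 (D = (1/2)*5 = 5/2 ≈ 2.5000)
G(U) = 15*U/2 (G(U) = (5 + 5/2)*U = 15*U/2)
-(-5024009924 + 73516*G(-45)) = -73516/(1/(-68339 + (15/2)*(-45))) = -73516/(1/(-68339 - 675/2)) = -73516/(1/(-137353/2)) = -73516/(-2/137353) = -73516*(-137353/2) = 5048821574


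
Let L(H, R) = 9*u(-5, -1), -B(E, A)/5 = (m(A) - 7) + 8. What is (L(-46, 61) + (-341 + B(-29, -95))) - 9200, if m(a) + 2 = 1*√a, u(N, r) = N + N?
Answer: -9626 - 5*I*√95 ≈ -9626.0 - 48.734*I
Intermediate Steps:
u(N, r) = 2*N
m(a) = -2 + √a (m(a) = -2 + 1*√a = -2 + √a)
B(E, A) = 5 - 5*√A (B(E, A) = -5*(((-2 + √A) - 7) + 8) = -5*((-9 + √A) + 8) = -5*(-1 + √A) = 5 - 5*√A)
L(H, R) = -90 (L(H, R) = 9*(2*(-5)) = 9*(-10) = -90)
(L(-46, 61) + (-341 + B(-29, -95))) - 9200 = (-90 + (-341 + (5 - 5*I*√95))) - 9200 = (-90 + (-336 - 5*I*√95)) - 9200 = (-426 - 5*I*√95) - 9200 = -9626 - 5*I*√95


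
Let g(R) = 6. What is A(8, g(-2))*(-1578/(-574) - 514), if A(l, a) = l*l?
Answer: -9390656/287 ≈ -32720.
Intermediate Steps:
A(l, a) = l**2
A(8, g(-2))*(-1578/(-574) - 514) = 8**2*(-1578/(-574) - 514) = 64*(-1578*(-1/574) - 514) = 64*(789/287 - 514) = 64*(-146729/287) = -9390656/287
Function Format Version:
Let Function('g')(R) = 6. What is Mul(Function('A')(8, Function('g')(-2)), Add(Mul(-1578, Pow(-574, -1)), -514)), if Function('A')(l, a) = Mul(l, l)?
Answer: Rational(-9390656, 287) ≈ -32720.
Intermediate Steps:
Function('A')(l, a) = Pow(l, 2)
Mul(Function('A')(8, Function('g')(-2)), Add(Mul(-1578, Pow(-574, -1)), -514)) = Mul(Pow(8, 2), Add(Mul(-1578, Pow(-574, -1)), -514)) = Mul(64, Add(Mul(-1578, Rational(-1, 574)), -514)) = Mul(64, Add(Rational(789, 287), -514)) = Mul(64, Rational(-146729, 287)) = Rational(-9390656, 287)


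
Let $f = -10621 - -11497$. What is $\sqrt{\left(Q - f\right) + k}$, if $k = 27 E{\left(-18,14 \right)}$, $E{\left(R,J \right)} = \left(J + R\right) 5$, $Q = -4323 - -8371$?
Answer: $2 \sqrt{658} \approx 51.303$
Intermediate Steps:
$Q = 4048$ ($Q = -4323 + 8371 = 4048$)
$f = 876$ ($f = -10621 + 11497 = 876$)
$E{\left(R,J \right)} = 5 J + 5 R$
$k = -540$ ($k = 27 \left(5 \cdot 14 + 5 \left(-18\right)\right) = 27 \left(70 - 90\right) = 27 \left(-20\right) = -540$)
$\sqrt{\left(Q - f\right) + k} = \sqrt{\left(4048 - 876\right) - 540} = \sqrt{3172 - 540} = \sqrt{2632} = 2 \sqrt{658}$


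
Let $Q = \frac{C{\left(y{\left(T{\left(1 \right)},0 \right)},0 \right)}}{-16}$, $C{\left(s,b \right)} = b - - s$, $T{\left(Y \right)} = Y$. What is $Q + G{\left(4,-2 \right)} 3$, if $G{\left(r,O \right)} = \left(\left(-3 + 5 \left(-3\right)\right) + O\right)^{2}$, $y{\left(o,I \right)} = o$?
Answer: $\frac{19199}{16} \approx 1199.9$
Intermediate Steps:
$C{\left(s,b \right)} = b + s$
$G{\left(r,O \right)} = \left(-18 + O\right)^{2}$ ($G{\left(r,O \right)} = \left(\left(-3 - 15\right) + O\right)^{2} = \left(-18 + O\right)^{2}$)
$Q = - \frac{1}{16}$ ($Q = \frac{0 + 1}{-16} = 1 \left(- \frac{1}{16}\right) = - \frac{1}{16} \approx -0.0625$)
$Q + G{\left(4,-2 \right)} 3 = - \frac{1}{16} + \left(-18 - 2\right)^{2} \cdot 3 = - \frac{1}{16} + \left(-20\right)^{2} \cdot 3 = - \frac{1}{16} + 400 \cdot 3 = - \frac{1}{16} + 1200 = \frac{19199}{16}$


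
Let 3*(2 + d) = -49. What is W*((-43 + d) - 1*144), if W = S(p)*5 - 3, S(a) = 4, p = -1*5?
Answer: -10472/3 ≈ -3490.7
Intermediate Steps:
d = -55/3 (d = -2 + (⅓)*(-49) = -2 - 49/3 = -55/3 ≈ -18.333)
p = -5
W = 17 (W = 4*5 - 3 = 20 - 3 = 17)
W*((-43 + d) - 1*144) = 17*((-43 - 55/3) - 1*144) = 17*(-184/3 - 144) = 17*(-616/3) = -10472/3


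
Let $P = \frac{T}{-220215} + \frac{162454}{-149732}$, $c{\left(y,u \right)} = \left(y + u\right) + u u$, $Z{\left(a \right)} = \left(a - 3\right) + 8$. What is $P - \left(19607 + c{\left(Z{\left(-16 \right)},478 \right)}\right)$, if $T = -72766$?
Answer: $- \frac{4097892786658469}{16486616190} \approx -2.4856 \cdot 10^{5}$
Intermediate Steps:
$Z{\left(a \right)} = 5 + a$ ($Z{\left(a \right)} = \left(-3 + a\right) + 8 = 5 + a$)
$c{\left(y,u \right)} = u + y + u^{2}$ ($c{\left(y,u \right)} = \left(u + y\right) + u^{2} = u + y + u^{2}$)
$P = - \frac{12439704449}{16486616190}$ ($P = - \frac{72766}{-220215} + \frac{162454}{-149732} = \left(-72766\right) \left(- \frac{1}{220215}\right) + 162454 \left(- \frac{1}{149732}\right) = \frac{72766}{220215} - \frac{81227}{74866} = - \frac{12439704449}{16486616190} \approx -0.75453$)
$P - \left(19607 + c{\left(Z{\left(-16 \right)},478 \right)}\right) = - \frac{12439704449}{16486616190} - 248558 = - \frac{4097892786658469}{16486616190}$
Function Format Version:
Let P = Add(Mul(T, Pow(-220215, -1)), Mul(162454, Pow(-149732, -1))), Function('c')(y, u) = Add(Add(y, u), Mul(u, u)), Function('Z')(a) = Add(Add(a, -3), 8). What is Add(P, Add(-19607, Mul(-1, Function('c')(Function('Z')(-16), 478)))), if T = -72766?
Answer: Rational(-4097892786658469, 16486616190) ≈ -2.4856e+5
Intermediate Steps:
Function('Z')(a) = Add(5, a) (Function('Z')(a) = Add(Add(-3, a), 8) = Add(5, a))
Function('c')(y, u) = Add(u, y, Pow(u, 2)) (Function('c')(y, u) = Add(Add(u, y), Pow(u, 2)) = Add(u, y, Pow(u, 2)))
P = Rational(-12439704449, 16486616190) (P = Add(Mul(-72766, Pow(-220215, -1)), Mul(162454, Pow(-149732, -1))) = Add(Mul(-72766, Rational(-1, 220215)), Mul(162454, Rational(-1, 149732))) = Add(Rational(72766, 220215), Rational(-81227, 74866)) = Rational(-12439704449, 16486616190) ≈ -0.75453)
Add(P, Add(-19607, Mul(-1, Function('c')(Function('Z')(-16), 478)))) = Add(Rational(-12439704449, 16486616190), Add(-19607, Mul(-1, Add(478, Add(5, -16), Pow(478, 2))))) = Add(Rational(-12439704449, 16486616190), Add(-19607, Mul(-1, Add(478, -11, 228484)))) = Add(Rational(-12439704449, 16486616190), Add(-19607, Mul(-1, 228951))) = Add(Rational(-12439704449, 16486616190), Add(-19607, -228951)) = Add(Rational(-12439704449, 16486616190), -248558) = Rational(-4097892786658469, 16486616190)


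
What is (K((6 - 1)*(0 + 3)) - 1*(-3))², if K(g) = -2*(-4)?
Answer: 121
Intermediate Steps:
K(g) = 8
(K((6 - 1)*(0 + 3)) - 1*(-3))² = (8 - 1*(-3))² = (8 + 3)² = 11² = 121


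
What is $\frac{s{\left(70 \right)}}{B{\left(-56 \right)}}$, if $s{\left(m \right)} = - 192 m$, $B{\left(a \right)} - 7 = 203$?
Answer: $-64$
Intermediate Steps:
$B{\left(a \right)} = 210$ ($B{\left(a \right)} = 7 + 203 = 210$)
$\frac{s{\left(70 \right)}}{B{\left(-56 \right)}} = \frac{\left(-192\right) 70}{210} = \left(-13440\right) \frac{1}{210} = -64$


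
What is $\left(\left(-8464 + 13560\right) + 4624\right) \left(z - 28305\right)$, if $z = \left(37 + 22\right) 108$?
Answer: $-213188760$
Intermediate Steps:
$z = 6372$ ($z = 59 \cdot 108 = 6372$)
$\left(\left(-8464 + 13560\right) + 4624\right) \left(z - 28305\right) = \left(\left(-8464 + 13560\right) + 4624\right) \left(6372 - 28305\right) = \left(5096 + 4624\right) \left(-21933\right) = 9720 \left(-21933\right) = -213188760$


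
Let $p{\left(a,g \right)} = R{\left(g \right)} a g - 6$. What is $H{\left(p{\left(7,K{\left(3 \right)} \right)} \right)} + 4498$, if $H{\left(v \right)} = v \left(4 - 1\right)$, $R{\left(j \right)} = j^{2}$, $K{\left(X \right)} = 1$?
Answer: $4501$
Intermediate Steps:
$p{\left(a,g \right)} = -6 + a g^{3}$ ($p{\left(a,g \right)} = g^{2} a g - 6 = a g^{2} g - 6 = a g^{3} - 6 = -6 + a g^{3}$)
$H{\left(v \right)} = 3 v$ ($H{\left(v \right)} = v 3 = 3 v$)
$H{\left(p{\left(7,K{\left(3 \right)} \right)} \right)} + 4498 = 3 \left(-6 + 7 \cdot 1^{3}\right) + 4498 = 3 \left(-6 + 7 \cdot 1\right) + 4498 = 3 \left(-6 + 7\right) + 4498 = 3 \cdot 1 + 4498 = 3 + 4498 = 4501$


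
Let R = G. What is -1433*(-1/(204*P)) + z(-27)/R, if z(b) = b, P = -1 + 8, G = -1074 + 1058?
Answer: 15371/5712 ≈ 2.6910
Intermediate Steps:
G = -16
P = 7
R = -16
-1433*(-1/(204*P)) + z(-27)/R = -1433/(7*(-204)) - 27/(-16) = -1433/(-1428) - 27*(-1/16) = -1433*(-1/1428) + 27/16 = 1433/1428 + 27/16 = 15371/5712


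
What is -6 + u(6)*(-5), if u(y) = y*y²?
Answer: -1086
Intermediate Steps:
u(y) = y³
-6 + u(6)*(-5) = -6 + 6³*(-5) = -6 + 216*(-5) = -6 - 1080 = -1086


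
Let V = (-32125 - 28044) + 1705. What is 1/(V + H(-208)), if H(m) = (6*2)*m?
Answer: -1/60960 ≈ -1.6404e-5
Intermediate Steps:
H(m) = 12*m
V = -58464 (V = -60169 + 1705 = -58464)
1/(V + H(-208)) = 1/(-58464 + 12*(-208)) = 1/(-58464 - 2496) = 1/(-60960) = -1/60960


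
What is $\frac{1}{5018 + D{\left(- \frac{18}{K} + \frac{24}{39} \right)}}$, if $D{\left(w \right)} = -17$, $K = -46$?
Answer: $\frac{1}{5001} \approx 0.00019996$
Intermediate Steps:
$\frac{1}{5018 + D{\left(- \frac{18}{K} + \frac{24}{39} \right)}} = \frac{1}{5018 - 17} = \frac{1}{5001}$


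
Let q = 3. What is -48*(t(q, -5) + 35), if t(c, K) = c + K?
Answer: -1584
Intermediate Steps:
t(c, K) = K + c
-48*(t(q, -5) + 35) = -48*((-5 + 3) + 35) = -48*(-2 + 35) = -48*33 = -1584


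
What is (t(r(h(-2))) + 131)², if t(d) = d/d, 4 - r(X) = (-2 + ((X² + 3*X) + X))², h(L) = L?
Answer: 17424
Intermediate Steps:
r(X) = 4 - (-2 + X² + 4*X)² (r(X) = 4 - (-2 + ((X² + 3*X) + X))² = 4 - (-2 + (X² + 4*X))² = 4 - (-2 + X² + 4*X)²)
t(d) = 1
(t(r(h(-2))) + 131)² = (1 + 131)² = 132² = 17424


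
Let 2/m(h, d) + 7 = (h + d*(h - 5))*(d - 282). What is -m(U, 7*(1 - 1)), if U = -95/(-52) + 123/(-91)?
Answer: 364/25667 ≈ 0.014182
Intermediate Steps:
U = 173/364 (U = -95*(-1/52) + 123*(-1/91) = 95/52 - 123/91 = 173/364 ≈ 0.47527)
m(h, d) = 2/(-7 + (-282 + d)*(h + d*(-5 + h))) (m(h, d) = 2/(-7 + (h + d*(h - 5))*(d - 282)) = 2/(-7 + (h + d*(-5 + h))*(-282 + d)) = 2/(-7 + (-282 + d)*(h + d*(-5 + h))))
-m(U, 7*(1 - 1)) = -2/(-7 - 282*173/364 - 5*49*(1 - 1)² + 1410*(7*(1 - 1)) + 173*(7*(1 - 1))²/364 - 281*7*(1 - 1)*173/364) = -2/(-7 - 24393/182 - 5*(7*0)² + 1410*(7*0) + 173*(7*0)²/364 - 281*7*0*173/364) = -2/(-7 - 24393/182 - 5*0² + 1410*0 + (173/364)*0² - 281*0*173/364) = -2/(-7 - 24393/182 - 5*0 + 0 + (173/364)*0 + 0) = -2/(-7 - 24393/182 + 0 + 0 + 0 + 0) = -2/(-25667/182) = -2*(-182)/25667 = -1*(-364/25667) = 364/25667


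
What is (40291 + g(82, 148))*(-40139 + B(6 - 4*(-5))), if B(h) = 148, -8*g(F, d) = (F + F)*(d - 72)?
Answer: -1548971403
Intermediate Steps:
g(F, d) = -F*(-72 + d)/4 (g(F, d) = -(F + F)*(d - 72)/8 = -2*F*(-72 + d)/8 = -F*(-72 + d)/4)
(40291 + g(82, 148))*(-40139 + B(6 - 4*(-5))) = (40291 + (1/4)*82*(72 - 1*148))*(-40139 + 148) = (40291 + (1/4)*82*(72 - 148))*(-39991) = (40291 + (1/4)*82*(-76))*(-39991) = (40291 - 1558)*(-39991) = 38733*(-39991) = -1548971403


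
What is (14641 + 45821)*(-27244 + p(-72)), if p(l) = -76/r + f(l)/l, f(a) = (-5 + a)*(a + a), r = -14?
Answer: -11593467576/7 ≈ -1.6562e+9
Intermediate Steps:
f(a) = 2*a*(-5 + a) (f(a) = (-5 + a)*(2*a) = 2*a*(-5 + a))
p(l) = -32/7 + 2*l (p(l) = -76/(-14) + (2*l*(-5 + l))/l = -76*(-1/14) + (-10 + 2*l) = 38/7 + (-10 + 2*l) = -32/7 + 2*l)
(14641 + 45821)*(-27244 + p(-72)) = (14641 + 45821)*(-27244 + (-32/7 + 2*(-72))) = 60462*(-27244 + (-32/7 - 144)) = 60462*(-27244 - 1040/7) = 60462*(-191748/7) = -11593467576/7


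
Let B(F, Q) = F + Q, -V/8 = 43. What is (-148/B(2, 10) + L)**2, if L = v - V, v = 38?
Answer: 1229881/9 ≈ 1.3665e+5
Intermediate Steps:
V = -344 (V = -8*43 = -344)
L = 382 (L = 38 - 1*(-344) = 38 + 344 = 382)
(-148/B(2, 10) + L)**2 = (-148/(2 + 10) + 382)**2 = (-148/12 + 382)**2 = (-148*1/12 + 382)**2 = (-37/3 + 382)**2 = (1109/3)**2 = 1229881/9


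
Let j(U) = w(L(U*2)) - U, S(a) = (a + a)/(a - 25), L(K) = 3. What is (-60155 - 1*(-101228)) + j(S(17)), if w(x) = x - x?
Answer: 164309/4 ≈ 41077.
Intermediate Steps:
S(a) = 2*a/(-25 + a) (S(a) = (2*a)/(-25 + a) = 2*a/(-25 + a))
w(x) = 0
j(U) = -U (j(U) = 0 - U = -U)
(-60155 - 1*(-101228)) + j(S(17)) = (-60155 - 1*(-101228)) - 2*17/(-25 + 17) = (-60155 + 101228) - 2*17/(-8) = 41073 - 2*17*(-1)/8 = 41073 - 1*(-17/4) = 41073 + 17/4 = 164309/4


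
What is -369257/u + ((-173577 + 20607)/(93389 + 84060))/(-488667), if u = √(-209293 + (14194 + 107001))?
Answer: 50990/28904490161 + 369257*I*√88098/88098 ≈ 1.7641e-6 + 1244.1*I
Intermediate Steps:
u = I*√88098 (u = √(-209293 + 121195) = √(-88098) = I*√88098 ≈ 296.81*I)
-369257/u + ((-173577 + 20607)/(93389 + 84060))/(-488667) = -369257*(-I*√88098/88098) + ((-173577 + 20607)/(93389 + 84060))/(-488667) = -(-369257)*I*√88098/88098 - 152970/177449*(-1/488667) = 369257*I*√88098/88098 - 152970*1/177449*(-1/488667) = 369257*I*√88098/88098 - 152970/177449*(-1/488667) = 369257*I*√88098/88098 + 50990/28904490161 = 50990/28904490161 + 369257*I*√88098/88098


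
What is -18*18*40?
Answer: -12960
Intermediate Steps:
-18*18*40 = -324*40 = -12960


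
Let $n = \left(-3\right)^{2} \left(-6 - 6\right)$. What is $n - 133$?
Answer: $-241$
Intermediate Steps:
$n = -108$ ($n = 9 \left(-12\right) = -108$)
$n - 133 = -108 - 133 = -241$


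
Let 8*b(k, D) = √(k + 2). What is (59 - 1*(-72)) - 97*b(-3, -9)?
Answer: 131 - 97*I/8 ≈ 131.0 - 12.125*I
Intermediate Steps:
b(k, D) = √(2 + k)/8 (b(k, D) = √(k + 2)/8 = √(2 + k)/8)
(59 - 1*(-72)) - 97*b(-3, -9) = (59 - 1*(-72)) - 97*√(2 - 3)/8 = (59 + 72) - 97*√(-1)/8 = 131 - 97*I/8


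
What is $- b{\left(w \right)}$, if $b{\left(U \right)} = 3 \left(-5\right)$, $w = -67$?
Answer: $15$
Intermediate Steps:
$b{\left(U \right)} = -15$
$- b{\left(w \right)} = \left(-1\right) \left(-15\right) = 15$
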